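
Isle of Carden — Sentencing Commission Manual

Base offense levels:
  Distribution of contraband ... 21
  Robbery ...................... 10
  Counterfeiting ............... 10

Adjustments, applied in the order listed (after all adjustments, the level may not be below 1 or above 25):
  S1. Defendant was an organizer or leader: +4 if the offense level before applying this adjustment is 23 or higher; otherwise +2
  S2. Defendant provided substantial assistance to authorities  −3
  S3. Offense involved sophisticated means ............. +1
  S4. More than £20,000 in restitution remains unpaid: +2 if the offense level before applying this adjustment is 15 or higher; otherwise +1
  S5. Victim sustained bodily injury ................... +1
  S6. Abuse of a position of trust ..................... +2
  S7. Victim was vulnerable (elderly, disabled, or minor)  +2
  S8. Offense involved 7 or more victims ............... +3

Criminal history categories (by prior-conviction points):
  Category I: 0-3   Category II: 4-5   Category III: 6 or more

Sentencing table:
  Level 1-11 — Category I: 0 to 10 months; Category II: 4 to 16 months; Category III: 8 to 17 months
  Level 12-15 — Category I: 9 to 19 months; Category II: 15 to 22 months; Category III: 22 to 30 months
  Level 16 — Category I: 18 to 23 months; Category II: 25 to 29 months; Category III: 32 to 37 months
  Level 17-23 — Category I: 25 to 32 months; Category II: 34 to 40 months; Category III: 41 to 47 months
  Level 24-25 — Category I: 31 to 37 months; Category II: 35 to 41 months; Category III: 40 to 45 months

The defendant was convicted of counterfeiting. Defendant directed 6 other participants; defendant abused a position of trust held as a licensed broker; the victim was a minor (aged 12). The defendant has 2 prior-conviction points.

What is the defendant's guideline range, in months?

Base offense level for counterfeiting: 10.
S1 applies (level before this adjustment is 10 < 23, so +2): 10 + 2 = 12.
S6 applies: 12 + 2 = 14.
S7 applies: 14 + 2 = 16.
S8 does not apply.
Final offense level: 16.
Criminal history: 2 prior points → Category I (0-3).
Level 16 falls in the 16 band.
Grid: Level 16 × Category I = 18-23 months.

18-23 months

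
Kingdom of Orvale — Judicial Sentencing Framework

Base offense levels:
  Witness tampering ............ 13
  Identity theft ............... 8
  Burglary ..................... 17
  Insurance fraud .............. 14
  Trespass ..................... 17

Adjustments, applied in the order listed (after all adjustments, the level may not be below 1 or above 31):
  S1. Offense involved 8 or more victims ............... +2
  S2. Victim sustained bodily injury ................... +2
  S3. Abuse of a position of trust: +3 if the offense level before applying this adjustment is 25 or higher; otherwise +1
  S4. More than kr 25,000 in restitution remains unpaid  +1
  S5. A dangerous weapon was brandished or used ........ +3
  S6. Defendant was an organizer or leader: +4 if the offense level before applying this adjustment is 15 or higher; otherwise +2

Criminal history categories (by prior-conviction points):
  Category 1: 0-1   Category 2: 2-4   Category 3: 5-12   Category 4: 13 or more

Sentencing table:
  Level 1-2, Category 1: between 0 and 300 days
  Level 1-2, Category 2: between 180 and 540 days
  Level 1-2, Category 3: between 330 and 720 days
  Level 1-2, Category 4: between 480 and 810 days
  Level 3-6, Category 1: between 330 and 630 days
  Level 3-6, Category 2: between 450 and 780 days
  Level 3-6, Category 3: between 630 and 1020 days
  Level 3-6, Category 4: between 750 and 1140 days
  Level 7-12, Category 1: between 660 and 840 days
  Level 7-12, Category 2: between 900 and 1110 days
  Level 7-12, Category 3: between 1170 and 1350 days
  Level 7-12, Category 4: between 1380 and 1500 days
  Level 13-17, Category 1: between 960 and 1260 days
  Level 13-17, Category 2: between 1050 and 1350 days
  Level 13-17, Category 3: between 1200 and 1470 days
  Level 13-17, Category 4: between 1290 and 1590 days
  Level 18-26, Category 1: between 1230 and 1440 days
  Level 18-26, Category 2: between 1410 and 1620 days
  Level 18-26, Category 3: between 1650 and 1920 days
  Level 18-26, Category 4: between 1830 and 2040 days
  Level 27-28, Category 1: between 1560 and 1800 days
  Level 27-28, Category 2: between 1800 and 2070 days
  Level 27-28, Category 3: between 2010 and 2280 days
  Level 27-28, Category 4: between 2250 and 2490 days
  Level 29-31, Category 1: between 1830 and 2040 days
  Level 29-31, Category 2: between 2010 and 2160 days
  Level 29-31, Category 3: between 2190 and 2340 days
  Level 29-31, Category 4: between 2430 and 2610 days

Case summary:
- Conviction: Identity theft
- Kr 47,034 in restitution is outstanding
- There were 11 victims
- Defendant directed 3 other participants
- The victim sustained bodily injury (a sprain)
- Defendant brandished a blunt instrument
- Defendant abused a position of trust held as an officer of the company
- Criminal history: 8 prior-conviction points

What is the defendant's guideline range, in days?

Base offense level for identity theft: 8.
S1 applies: 8 + 2 = 10.
S2 applies: 10 + 2 = 12.
S3 applies (level before this adjustment is 12 < 25, so +1): 12 + 1 = 13.
S4 applies: 13 + 1 = 14.
S5 applies: 14 + 3 = 17.
S6 applies (level before this adjustment is 17 ≥ 15, so +4): 17 + 4 = 21.
Final offense level: 21.
Criminal history: 8 prior points → Category 3 (5-12).
Level 21 falls in the 18-26 band.
Grid: Level 18-26 × Category 3 = 1650-1920 days.

1650-1920 days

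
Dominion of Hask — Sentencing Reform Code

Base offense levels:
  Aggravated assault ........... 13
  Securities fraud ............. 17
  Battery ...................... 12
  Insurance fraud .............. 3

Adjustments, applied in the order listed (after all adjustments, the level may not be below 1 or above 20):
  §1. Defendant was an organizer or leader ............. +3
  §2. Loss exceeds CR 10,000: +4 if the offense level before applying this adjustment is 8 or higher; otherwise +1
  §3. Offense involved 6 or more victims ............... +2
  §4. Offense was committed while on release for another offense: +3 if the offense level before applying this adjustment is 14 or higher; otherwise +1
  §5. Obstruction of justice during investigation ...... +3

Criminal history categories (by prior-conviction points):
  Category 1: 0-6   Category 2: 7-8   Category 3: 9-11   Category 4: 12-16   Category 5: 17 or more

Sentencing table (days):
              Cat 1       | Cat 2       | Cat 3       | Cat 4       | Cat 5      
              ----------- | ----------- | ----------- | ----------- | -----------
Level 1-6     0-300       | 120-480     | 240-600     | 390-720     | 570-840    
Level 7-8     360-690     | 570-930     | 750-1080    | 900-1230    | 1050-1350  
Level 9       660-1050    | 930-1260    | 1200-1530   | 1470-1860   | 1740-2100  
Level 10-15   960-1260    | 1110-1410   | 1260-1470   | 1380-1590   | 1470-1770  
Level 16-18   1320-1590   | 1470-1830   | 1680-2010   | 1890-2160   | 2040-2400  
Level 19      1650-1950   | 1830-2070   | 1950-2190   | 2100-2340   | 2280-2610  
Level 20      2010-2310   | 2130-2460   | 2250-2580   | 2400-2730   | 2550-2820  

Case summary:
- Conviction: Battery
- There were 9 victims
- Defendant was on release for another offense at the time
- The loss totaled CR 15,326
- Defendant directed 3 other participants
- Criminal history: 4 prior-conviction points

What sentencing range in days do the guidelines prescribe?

Base offense level for battery: 12.
§1 applies: 12 + 3 = 15.
§2 applies (level before this adjustment is 15 ≥ 8, so +4): 15 + 4 = 19.
§3 applies: 19 + 2 = 21.
§4 applies (level before this adjustment is 21 ≥ 14, so +3): 21 + 3 = 24.
§5 does not apply.
Level 24 exceeds the maximum of 20; capped at 20.
Final offense level: 20.
Criminal history: 4 prior points → Category 1 (0-6).
Level 20 falls in the 20 band.
Grid: Level 20 × Category 1 = 2010-2310 days.

2010-2310 days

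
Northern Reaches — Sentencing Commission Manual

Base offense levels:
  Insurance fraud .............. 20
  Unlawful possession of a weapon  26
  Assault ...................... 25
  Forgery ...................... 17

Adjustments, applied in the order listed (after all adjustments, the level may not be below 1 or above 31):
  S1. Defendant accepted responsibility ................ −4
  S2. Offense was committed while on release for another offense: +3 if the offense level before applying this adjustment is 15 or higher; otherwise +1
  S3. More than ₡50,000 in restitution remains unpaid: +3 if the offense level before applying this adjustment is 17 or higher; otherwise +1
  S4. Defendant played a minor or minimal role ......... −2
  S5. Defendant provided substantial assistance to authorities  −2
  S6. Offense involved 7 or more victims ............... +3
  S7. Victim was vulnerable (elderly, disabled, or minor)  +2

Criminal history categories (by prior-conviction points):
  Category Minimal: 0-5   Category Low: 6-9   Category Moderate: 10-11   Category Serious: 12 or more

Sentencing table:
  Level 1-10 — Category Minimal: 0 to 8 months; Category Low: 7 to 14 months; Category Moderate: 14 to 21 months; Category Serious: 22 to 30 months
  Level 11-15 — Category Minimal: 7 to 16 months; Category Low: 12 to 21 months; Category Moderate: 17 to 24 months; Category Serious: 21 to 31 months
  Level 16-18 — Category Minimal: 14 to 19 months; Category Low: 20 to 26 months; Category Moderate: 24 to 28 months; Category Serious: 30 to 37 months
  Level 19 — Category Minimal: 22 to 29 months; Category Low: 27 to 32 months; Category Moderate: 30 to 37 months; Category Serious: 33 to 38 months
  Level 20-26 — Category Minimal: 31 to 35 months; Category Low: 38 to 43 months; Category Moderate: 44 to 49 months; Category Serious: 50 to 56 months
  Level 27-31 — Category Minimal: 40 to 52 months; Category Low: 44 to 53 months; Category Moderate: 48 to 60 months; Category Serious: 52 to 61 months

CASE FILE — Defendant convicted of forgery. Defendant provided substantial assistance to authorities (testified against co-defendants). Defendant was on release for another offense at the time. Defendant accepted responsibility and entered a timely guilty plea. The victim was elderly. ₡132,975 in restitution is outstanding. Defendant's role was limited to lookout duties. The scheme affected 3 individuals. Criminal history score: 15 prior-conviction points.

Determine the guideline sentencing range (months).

Base offense level for forgery: 17.
S1 applies: 17 − 4 = 13.
S2 applies (level before this adjustment is 13 < 15, so +1): 13 + 1 = 14.
S3 applies (level before this adjustment is 14 < 17, so +1): 14 + 1 = 15.
S4 applies: 15 − 2 = 13.
S5 applies: 13 − 2 = 11.
S7 applies: 11 + 2 = 13.
Final offense level: 13.
Criminal history: 15 prior points → Category Serious (12+).
Level 13 falls in the 11-15 band.
Grid: Level 11-15 × Category Serious = 21-31 months.

21-31 months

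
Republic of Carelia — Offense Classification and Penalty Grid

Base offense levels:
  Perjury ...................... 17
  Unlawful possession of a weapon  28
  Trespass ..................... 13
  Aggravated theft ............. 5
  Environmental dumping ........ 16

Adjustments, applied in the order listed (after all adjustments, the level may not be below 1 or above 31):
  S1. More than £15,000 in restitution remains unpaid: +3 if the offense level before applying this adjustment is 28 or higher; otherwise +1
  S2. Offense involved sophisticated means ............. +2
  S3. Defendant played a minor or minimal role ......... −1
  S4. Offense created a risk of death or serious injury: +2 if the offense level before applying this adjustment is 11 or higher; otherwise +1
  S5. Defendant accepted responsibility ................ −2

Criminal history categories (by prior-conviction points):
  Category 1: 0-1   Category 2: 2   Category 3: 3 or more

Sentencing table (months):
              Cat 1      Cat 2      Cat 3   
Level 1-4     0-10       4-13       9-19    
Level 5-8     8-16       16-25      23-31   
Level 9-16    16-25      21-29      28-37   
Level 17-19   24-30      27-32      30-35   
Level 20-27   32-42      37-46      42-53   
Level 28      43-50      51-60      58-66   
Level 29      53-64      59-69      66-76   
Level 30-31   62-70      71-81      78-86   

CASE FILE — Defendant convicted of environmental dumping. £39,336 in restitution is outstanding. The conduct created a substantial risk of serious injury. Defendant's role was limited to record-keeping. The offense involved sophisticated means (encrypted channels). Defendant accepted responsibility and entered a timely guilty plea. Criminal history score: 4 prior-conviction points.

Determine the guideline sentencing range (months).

Base offense level for environmental dumping: 16.
S1 applies (level before this adjustment is 16 < 28, so +1): 16 + 1 = 17.
S2 applies: 17 + 2 = 19.
S3 applies: 19 − 1 = 18.
S4 applies (level before this adjustment is 18 ≥ 11, so +2): 18 + 2 = 20.
S5 applies: 20 − 2 = 18.
Final offense level: 18.
Criminal history: 4 prior points → Category 3 (3+).
Level 18 falls in the 17-19 band.
Grid: Level 17-19 × Category 3 = 30-35 months.

30-35 months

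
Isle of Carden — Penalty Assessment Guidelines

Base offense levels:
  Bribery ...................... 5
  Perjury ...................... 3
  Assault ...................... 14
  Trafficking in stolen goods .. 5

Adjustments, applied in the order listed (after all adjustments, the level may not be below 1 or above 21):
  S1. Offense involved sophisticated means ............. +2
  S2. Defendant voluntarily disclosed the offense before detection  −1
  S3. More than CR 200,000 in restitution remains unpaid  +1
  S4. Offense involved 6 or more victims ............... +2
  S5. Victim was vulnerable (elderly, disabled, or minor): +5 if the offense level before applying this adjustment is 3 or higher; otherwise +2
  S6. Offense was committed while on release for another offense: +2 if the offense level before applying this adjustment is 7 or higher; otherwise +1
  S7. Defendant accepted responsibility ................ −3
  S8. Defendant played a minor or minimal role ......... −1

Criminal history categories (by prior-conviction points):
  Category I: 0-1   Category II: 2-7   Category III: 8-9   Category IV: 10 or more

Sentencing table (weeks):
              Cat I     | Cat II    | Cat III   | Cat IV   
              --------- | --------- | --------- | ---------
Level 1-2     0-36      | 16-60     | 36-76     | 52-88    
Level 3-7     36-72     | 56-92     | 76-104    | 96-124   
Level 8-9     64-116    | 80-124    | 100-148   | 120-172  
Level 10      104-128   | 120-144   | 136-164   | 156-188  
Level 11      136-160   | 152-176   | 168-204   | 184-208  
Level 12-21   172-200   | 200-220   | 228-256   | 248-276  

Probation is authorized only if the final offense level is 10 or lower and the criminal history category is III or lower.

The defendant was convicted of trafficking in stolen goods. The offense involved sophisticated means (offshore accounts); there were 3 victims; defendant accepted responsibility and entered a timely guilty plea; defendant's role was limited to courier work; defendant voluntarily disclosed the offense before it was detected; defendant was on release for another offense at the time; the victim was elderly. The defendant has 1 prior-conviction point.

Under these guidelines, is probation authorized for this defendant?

Base offense level for trafficking in stolen goods: 5.
S1 applies: 5 + 2 = 7.
S2 applies: 7 − 1 = 6.
S4 does not apply.
S5 applies (level before this adjustment is 6 ≥ 3, so +5): 6 + 5 = 11.
S6 applies (level before this adjustment is 11 ≥ 7, so +2): 11 + 2 = 13.
S7 applies: 13 − 3 = 10.
S8 applies: 10 − 1 = 9.
Final offense level: 9.
Criminal history: 1 prior point → Category I (0-1).
Level 9 falls in the 8-9 band.
Grid: Level 8-9 × Category I = 64-116 weeks.
Probation check: level 9 ≤ 10 and category I ≤ III → eligible.

Yes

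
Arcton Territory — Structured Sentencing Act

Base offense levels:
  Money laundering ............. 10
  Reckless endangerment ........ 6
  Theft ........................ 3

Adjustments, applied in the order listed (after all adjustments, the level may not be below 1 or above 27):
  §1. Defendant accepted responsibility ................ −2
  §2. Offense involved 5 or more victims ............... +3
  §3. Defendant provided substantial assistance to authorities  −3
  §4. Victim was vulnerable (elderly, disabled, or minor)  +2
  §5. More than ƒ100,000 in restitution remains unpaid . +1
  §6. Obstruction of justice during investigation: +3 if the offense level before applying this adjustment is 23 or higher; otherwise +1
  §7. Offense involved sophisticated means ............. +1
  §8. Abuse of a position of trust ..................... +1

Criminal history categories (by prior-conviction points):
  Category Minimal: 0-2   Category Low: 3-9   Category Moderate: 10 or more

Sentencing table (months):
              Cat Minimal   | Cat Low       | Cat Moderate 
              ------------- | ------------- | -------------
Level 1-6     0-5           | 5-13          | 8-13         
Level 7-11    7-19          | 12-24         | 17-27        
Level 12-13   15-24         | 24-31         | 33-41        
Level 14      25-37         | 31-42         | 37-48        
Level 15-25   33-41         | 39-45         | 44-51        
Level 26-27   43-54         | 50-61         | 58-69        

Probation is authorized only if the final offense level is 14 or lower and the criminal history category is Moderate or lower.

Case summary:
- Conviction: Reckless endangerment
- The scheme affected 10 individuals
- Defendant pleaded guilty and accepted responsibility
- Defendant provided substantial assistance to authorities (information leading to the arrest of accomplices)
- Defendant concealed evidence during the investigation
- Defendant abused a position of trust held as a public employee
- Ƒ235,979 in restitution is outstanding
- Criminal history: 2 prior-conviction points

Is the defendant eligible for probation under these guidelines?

Yes

Base offense level for reckless endangerment: 6.
§1 applies: 6 − 2 = 4.
§2 applies: 4 + 3 = 7.
§3 applies: 7 − 3 = 4.
§4 does not apply.
§5 applies: 4 + 1 = 5.
§6 applies (level before this adjustment is 5 < 23, so +1): 5 + 1 = 6.
§8 applies: 6 + 1 = 7.
Final offense level: 7.
Criminal history: 2 prior points → Category Minimal (0-2).
Level 7 falls in the 7-11 band.
Grid: Level 7-11 × Category Minimal = 7-19 months.
Probation check: level 7 ≤ 14 and category Minimal ≤ Moderate → eligible.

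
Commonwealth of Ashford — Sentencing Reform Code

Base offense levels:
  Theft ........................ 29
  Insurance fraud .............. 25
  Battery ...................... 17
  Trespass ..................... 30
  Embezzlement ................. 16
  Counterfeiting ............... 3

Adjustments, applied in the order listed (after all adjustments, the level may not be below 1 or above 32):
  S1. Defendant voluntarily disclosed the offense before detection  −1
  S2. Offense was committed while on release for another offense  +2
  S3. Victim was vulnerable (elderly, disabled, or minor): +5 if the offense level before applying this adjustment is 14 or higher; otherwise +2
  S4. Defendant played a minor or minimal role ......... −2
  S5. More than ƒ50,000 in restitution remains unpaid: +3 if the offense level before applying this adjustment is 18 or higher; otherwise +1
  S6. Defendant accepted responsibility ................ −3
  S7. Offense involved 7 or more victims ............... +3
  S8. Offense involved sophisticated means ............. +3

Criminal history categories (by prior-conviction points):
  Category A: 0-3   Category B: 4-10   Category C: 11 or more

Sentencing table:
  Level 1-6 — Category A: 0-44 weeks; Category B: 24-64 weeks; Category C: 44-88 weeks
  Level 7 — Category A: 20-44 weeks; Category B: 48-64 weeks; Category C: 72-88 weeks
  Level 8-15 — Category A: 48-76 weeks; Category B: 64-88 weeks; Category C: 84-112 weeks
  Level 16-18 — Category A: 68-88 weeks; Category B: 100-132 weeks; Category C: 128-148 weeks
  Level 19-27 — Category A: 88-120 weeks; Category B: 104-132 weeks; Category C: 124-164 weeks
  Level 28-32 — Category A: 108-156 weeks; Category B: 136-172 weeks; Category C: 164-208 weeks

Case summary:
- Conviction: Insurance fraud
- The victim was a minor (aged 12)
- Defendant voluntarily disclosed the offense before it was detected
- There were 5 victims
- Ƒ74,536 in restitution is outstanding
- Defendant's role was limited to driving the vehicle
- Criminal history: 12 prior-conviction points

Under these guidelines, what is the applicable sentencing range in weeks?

164-208 weeks

Base offense level for insurance fraud: 25.
S1 applies: 25 − 1 = 24.
S3 applies (level before this adjustment is 24 ≥ 14, so +5): 24 + 5 = 29.
S4 applies: 29 − 2 = 27.
S5 applies (level before this adjustment is 27 ≥ 18, so +3): 27 + 3 = 30.
S7 does not apply.
Final offense level: 30.
Criminal history: 12 prior points → Category C (11+).
Level 30 falls in the 28-32 band.
Grid: Level 28-32 × Category C = 164-208 weeks.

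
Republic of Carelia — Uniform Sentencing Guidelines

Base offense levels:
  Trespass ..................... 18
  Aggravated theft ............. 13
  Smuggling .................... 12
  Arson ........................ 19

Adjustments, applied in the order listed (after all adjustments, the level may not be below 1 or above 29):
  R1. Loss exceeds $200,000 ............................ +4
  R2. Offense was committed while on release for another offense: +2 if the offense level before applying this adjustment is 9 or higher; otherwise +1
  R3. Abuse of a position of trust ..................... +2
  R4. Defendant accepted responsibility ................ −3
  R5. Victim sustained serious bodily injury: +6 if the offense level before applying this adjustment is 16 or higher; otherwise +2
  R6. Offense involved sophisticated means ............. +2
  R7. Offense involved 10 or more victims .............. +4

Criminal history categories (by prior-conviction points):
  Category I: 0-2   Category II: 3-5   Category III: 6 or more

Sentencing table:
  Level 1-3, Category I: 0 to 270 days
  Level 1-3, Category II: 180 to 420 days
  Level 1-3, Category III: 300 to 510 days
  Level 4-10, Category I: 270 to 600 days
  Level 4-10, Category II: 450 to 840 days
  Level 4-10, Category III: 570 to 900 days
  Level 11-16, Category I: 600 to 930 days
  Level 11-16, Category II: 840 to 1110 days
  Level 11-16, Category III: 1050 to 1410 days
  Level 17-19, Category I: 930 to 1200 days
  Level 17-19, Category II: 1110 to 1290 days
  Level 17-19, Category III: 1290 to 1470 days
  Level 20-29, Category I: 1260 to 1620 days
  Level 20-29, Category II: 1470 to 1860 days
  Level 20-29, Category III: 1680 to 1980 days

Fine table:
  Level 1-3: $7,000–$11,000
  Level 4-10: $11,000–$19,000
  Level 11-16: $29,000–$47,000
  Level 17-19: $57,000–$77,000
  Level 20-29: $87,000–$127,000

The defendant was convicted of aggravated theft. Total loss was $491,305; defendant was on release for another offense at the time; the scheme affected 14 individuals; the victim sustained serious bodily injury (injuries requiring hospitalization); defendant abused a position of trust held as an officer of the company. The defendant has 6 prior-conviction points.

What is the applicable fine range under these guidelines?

Base offense level for aggravated theft: 13.
R1 applies: 13 + 4 = 17.
R2 applies (level before this adjustment is 17 ≥ 9, so +2): 17 + 2 = 19.
R3 applies: 19 + 2 = 21.
R4 does not apply.
R5 applies (level before this adjustment is 21 ≥ 16, so +6): 21 + 6 = 27.
R7 applies: 27 + 4 = 31.
Level 31 exceeds the maximum of 29; capped at 29.
Final offense level: 29.
Level 29 falls in the 20-29 band.
Fine table: Level 20-29 → $87,000–$127,000.

$87,000–$127,000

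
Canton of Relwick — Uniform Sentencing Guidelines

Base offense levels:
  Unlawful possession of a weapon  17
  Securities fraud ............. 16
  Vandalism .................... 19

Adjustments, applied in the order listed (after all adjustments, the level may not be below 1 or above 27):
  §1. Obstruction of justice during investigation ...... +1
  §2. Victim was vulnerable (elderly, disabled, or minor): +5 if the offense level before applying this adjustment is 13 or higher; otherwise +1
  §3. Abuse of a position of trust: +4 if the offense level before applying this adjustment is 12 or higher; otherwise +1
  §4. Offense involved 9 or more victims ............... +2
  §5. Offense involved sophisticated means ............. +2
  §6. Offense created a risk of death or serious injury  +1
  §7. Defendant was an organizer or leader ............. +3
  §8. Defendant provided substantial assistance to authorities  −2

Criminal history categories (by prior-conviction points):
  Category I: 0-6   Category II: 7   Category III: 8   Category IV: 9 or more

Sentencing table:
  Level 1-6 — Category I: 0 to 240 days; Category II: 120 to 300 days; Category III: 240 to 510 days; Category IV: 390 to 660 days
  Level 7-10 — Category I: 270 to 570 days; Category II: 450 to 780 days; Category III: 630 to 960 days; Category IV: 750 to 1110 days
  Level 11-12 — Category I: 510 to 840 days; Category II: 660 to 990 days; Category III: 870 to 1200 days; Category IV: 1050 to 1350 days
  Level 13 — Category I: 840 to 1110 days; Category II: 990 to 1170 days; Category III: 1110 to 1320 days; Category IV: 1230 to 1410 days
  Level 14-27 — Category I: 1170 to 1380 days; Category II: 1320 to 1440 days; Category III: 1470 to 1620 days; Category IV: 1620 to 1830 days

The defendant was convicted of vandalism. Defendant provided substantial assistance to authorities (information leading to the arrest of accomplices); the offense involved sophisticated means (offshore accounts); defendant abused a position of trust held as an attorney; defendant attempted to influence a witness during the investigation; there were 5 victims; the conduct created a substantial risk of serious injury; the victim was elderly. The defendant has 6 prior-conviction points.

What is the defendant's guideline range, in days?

1170-1380 days

Base offense level for vandalism: 19.
§1 applies: 19 + 1 = 20.
§2 applies (level before this adjustment is 20 ≥ 13, so +5): 20 + 5 = 25.
§3 applies (level before this adjustment is 25 ≥ 12, so +4): 25 + 4 = 29.
§4 does not apply.
§5 applies: 29 + 2 = 31.
§6 applies: 31 + 1 = 32.
§7 does not apply.
§8 applies: 32 − 2 = 30.
Level 30 exceeds the maximum of 27; capped at 27.
Final offense level: 27.
Criminal history: 6 prior points → Category I (0-6).
Level 27 falls in the 14-27 band.
Grid: Level 14-27 × Category I = 1170-1380 days.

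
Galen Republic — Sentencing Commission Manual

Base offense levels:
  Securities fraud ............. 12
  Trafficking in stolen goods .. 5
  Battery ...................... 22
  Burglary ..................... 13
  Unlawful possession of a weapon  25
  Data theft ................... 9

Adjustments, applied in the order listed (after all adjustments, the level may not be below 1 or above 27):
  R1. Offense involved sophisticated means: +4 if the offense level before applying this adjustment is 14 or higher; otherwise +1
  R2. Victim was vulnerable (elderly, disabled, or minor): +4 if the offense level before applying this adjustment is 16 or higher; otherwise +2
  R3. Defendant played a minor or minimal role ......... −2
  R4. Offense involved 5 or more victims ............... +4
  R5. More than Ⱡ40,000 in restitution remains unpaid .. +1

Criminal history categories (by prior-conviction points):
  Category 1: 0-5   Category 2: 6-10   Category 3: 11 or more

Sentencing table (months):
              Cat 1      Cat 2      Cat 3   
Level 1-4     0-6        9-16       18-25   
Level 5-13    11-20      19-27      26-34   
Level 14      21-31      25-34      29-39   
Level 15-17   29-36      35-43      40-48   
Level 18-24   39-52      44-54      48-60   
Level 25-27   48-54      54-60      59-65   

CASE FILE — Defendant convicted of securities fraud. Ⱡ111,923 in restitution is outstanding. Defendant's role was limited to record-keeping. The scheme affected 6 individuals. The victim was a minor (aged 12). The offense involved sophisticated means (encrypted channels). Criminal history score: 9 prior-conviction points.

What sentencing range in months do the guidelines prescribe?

44-54 months

Base offense level for securities fraud: 12.
R1 applies (level before this adjustment is 12 < 14, so +1): 12 + 1 = 13.
R2 applies (level before this adjustment is 13 < 16, so +2): 13 + 2 = 15.
R3 applies: 15 − 2 = 13.
R4 applies: 13 + 4 = 17.
R5 applies: 17 + 1 = 18.
Final offense level: 18.
Criminal history: 9 prior points → Category 2 (6-10).
Level 18 falls in the 18-24 band.
Grid: Level 18-24 × Category 2 = 44-54 months.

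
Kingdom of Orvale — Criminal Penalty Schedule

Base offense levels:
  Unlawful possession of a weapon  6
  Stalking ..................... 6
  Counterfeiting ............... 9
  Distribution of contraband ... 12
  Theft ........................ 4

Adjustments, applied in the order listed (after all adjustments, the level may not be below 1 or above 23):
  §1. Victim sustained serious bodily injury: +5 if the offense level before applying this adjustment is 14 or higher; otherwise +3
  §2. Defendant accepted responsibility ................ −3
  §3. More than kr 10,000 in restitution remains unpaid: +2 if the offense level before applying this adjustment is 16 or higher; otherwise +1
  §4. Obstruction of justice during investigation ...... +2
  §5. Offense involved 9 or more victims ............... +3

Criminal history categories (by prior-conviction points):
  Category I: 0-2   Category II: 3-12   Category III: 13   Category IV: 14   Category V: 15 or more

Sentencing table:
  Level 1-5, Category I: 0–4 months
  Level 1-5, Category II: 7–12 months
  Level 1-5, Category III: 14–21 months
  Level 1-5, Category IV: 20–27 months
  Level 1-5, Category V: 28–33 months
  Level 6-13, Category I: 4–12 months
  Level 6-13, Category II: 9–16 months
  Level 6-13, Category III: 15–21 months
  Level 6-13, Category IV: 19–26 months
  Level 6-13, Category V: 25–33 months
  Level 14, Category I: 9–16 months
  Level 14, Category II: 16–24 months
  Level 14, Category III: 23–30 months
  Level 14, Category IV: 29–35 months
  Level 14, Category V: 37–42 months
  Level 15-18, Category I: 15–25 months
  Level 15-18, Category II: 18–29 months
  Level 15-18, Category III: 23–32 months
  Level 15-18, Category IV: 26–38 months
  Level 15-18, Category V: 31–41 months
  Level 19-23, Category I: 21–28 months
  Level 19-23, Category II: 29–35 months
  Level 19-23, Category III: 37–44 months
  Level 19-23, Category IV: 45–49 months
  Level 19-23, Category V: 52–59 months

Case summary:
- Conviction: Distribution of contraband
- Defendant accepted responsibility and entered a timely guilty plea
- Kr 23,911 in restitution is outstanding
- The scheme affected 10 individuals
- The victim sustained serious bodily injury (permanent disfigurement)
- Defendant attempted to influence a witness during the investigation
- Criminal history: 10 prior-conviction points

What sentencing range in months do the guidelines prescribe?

Base offense level for distribution of contraband: 12.
§1 applies (level before this adjustment is 12 < 14, so +3): 12 + 3 = 15.
§2 applies: 15 − 3 = 12.
§3 applies (level before this adjustment is 12 < 16, so +1): 12 + 1 = 13.
§4 applies: 13 + 2 = 15.
§5 applies: 15 + 3 = 18.
Final offense level: 18.
Criminal history: 10 prior points → Category II (3-12).
Level 18 falls in the 15-18 band.
Grid: Level 15-18 × Category II = 18-29 months.

18-29 months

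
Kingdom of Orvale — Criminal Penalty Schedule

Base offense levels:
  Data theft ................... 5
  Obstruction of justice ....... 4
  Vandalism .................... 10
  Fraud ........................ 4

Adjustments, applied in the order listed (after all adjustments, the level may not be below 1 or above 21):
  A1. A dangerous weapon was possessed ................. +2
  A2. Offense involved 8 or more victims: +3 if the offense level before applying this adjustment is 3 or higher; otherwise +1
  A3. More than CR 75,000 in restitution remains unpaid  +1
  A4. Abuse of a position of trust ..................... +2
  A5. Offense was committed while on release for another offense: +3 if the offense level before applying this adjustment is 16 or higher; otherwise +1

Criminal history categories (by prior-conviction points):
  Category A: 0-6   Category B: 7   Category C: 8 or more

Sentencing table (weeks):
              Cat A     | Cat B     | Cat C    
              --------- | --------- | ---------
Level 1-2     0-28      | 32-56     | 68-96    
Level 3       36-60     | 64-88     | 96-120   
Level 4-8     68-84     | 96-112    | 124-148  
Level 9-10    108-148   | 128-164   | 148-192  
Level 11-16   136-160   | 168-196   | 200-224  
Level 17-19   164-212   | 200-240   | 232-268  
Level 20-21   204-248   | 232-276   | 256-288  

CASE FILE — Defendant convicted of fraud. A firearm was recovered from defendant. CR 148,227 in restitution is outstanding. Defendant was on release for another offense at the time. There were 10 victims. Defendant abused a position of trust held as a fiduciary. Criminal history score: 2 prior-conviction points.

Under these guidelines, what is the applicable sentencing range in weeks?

136-160 weeks

Base offense level for fraud: 4.
A1 applies: 4 + 2 = 6.
A2 applies (level before this adjustment is 6 ≥ 3, so +3): 6 + 3 = 9.
A3 applies: 9 + 1 = 10.
A4 applies: 10 + 2 = 12.
A5 applies (level before this adjustment is 12 < 16, so +1): 12 + 1 = 13.
Final offense level: 13.
Criminal history: 2 prior points → Category A (0-6).
Level 13 falls in the 11-16 band.
Grid: Level 11-16 × Category A = 136-160 weeks.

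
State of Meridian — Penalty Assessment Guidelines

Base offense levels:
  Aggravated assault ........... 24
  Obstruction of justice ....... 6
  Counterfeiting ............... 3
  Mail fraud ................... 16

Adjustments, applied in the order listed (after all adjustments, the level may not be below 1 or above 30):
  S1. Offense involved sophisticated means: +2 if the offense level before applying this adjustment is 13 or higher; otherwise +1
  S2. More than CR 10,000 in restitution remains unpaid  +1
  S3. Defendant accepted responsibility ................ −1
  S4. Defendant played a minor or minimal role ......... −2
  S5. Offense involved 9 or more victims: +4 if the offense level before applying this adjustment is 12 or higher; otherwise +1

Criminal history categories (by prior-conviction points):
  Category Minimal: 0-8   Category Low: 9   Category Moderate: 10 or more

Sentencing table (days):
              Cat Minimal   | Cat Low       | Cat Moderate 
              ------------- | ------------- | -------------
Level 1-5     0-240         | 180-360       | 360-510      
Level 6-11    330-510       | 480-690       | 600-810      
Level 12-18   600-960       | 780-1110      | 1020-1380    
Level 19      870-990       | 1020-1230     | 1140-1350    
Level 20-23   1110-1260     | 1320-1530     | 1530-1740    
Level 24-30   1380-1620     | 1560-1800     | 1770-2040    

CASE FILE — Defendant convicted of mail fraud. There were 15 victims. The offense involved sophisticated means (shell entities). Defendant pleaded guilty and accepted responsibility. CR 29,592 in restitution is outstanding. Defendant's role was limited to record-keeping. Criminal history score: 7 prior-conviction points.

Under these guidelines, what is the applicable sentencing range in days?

Base offense level for mail fraud: 16.
S1 applies (level before this adjustment is 16 ≥ 13, so +2): 16 + 2 = 18.
S2 applies: 18 + 1 = 19.
S3 applies: 19 − 1 = 18.
S4 applies: 18 − 2 = 16.
S5 applies (level before this adjustment is 16 ≥ 12, so +4): 16 + 4 = 20.
Final offense level: 20.
Criminal history: 7 prior points → Category Minimal (0-8).
Level 20 falls in the 20-23 band.
Grid: Level 20-23 × Category Minimal = 1110-1260 days.

1110-1260 days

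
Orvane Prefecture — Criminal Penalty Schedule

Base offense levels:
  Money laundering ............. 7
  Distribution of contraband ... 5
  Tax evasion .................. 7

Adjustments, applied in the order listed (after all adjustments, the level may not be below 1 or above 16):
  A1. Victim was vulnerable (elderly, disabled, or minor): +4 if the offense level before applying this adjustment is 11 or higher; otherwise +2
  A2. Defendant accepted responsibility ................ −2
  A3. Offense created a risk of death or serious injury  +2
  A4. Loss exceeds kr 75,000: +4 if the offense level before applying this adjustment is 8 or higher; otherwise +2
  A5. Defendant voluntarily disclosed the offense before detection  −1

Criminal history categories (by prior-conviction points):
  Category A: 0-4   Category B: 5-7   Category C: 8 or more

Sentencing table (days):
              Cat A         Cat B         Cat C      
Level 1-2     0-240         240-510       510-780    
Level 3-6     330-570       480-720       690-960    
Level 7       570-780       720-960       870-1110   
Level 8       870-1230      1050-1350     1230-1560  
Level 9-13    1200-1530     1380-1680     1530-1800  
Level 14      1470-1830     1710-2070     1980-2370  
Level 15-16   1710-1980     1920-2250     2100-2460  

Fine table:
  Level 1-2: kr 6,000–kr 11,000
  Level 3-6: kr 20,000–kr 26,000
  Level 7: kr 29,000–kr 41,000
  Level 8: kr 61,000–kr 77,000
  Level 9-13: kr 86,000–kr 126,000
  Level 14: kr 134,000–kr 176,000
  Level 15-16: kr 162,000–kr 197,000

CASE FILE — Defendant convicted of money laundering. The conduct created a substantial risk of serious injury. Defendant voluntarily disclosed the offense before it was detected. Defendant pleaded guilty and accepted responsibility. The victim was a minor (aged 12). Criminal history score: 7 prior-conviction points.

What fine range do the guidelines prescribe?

kr 61,000–kr 77,000

Base offense level for money laundering: 7.
A1 applies (level before this adjustment is 7 < 11, so +2): 7 + 2 = 9.
A2 applies: 9 − 2 = 7.
A3 applies: 7 + 2 = 9.
A5 applies: 9 − 1 = 8.
Final offense level: 8.
Level 8 falls in the 8 band.
Fine table: Level 8 → kr 61,000–kr 77,000.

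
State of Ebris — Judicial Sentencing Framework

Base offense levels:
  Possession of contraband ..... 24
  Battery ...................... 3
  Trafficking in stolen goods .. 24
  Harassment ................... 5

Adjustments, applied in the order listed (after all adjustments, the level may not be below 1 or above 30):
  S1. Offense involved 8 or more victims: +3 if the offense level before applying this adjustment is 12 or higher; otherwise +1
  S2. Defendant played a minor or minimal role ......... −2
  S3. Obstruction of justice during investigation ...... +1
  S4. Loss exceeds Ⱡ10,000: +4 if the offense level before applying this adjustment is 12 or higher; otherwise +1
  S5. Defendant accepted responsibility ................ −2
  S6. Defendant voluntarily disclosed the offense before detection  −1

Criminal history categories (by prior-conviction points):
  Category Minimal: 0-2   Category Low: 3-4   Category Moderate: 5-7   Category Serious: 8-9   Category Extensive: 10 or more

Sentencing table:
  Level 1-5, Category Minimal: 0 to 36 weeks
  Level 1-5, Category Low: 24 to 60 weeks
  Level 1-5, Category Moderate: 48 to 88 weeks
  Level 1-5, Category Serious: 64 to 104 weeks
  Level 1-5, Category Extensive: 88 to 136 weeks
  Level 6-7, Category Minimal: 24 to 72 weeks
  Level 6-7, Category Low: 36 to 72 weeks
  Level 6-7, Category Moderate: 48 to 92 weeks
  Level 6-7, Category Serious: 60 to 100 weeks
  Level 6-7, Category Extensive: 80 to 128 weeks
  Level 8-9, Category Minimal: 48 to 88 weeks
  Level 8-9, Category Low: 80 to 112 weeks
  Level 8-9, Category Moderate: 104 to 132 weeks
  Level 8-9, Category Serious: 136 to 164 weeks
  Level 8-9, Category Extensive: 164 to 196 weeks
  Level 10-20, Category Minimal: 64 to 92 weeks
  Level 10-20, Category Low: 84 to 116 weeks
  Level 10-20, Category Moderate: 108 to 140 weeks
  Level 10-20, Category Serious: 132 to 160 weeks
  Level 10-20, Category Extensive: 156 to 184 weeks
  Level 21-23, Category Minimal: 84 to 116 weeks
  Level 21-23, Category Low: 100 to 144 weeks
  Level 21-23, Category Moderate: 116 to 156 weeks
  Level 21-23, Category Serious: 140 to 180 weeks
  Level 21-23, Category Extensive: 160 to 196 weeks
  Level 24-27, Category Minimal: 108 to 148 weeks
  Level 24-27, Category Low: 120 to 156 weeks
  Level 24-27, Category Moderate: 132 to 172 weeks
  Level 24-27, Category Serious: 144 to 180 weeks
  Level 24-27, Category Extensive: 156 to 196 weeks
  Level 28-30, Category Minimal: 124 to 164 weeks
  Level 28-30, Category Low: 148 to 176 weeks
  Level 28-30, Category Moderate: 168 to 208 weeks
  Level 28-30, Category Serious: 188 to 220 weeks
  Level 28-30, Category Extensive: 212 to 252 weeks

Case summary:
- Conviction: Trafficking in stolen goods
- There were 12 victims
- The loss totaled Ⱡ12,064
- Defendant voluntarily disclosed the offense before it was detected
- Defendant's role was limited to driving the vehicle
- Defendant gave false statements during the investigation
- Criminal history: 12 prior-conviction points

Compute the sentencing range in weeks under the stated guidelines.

Base offense level for trafficking in stolen goods: 24.
S1 applies (level before this adjustment is 24 ≥ 12, so +3): 24 + 3 = 27.
S2 applies: 27 − 2 = 25.
S3 applies: 25 + 1 = 26.
S4 applies (level before this adjustment is 26 ≥ 12, so +4): 26 + 4 = 30.
S6 applies: 30 − 1 = 29.
Final offense level: 29.
Criminal history: 12 prior points → Category Extensive (10+).
Level 29 falls in the 28-30 band.
Grid: Level 28-30 × Category Extensive = 212-252 weeks.

212-252 weeks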